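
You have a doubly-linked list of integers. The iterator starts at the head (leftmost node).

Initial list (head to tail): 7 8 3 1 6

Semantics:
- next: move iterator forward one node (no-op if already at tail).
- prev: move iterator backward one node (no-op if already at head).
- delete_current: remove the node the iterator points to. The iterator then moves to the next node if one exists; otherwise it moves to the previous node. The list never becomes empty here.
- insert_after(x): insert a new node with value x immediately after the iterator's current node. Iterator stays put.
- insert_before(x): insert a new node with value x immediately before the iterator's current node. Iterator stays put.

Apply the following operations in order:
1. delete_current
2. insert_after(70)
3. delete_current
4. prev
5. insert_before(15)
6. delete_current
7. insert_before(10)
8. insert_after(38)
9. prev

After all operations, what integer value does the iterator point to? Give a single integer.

Answer: 10

Derivation:
After 1 (delete_current): list=[8, 3, 1, 6] cursor@8
After 2 (insert_after(70)): list=[8, 70, 3, 1, 6] cursor@8
After 3 (delete_current): list=[70, 3, 1, 6] cursor@70
After 4 (prev): list=[70, 3, 1, 6] cursor@70
After 5 (insert_before(15)): list=[15, 70, 3, 1, 6] cursor@70
After 6 (delete_current): list=[15, 3, 1, 6] cursor@3
After 7 (insert_before(10)): list=[15, 10, 3, 1, 6] cursor@3
After 8 (insert_after(38)): list=[15, 10, 3, 38, 1, 6] cursor@3
After 9 (prev): list=[15, 10, 3, 38, 1, 6] cursor@10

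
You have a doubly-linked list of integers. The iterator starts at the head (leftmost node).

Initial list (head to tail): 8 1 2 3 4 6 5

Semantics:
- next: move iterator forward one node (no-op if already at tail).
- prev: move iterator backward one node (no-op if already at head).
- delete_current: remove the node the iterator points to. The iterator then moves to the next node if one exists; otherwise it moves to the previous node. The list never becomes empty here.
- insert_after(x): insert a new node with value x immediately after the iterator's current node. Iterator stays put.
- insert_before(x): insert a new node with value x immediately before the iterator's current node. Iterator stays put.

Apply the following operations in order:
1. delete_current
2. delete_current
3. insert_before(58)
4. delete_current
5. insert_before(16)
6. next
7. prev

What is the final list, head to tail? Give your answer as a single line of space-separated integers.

After 1 (delete_current): list=[1, 2, 3, 4, 6, 5] cursor@1
After 2 (delete_current): list=[2, 3, 4, 6, 5] cursor@2
After 3 (insert_before(58)): list=[58, 2, 3, 4, 6, 5] cursor@2
After 4 (delete_current): list=[58, 3, 4, 6, 5] cursor@3
After 5 (insert_before(16)): list=[58, 16, 3, 4, 6, 5] cursor@3
After 6 (next): list=[58, 16, 3, 4, 6, 5] cursor@4
After 7 (prev): list=[58, 16, 3, 4, 6, 5] cursor@3

Answer: 58 16 3 4 6 5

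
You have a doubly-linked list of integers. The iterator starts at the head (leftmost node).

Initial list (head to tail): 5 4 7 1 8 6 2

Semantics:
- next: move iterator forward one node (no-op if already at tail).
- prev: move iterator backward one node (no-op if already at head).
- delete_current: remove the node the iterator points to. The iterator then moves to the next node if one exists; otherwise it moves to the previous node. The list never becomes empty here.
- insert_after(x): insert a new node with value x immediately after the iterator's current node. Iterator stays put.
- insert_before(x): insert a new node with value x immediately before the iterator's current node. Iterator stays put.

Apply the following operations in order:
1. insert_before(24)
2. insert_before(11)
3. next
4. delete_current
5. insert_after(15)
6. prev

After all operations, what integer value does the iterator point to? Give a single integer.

Answer: 5

Derivation:
After 1 (insert_before(24)): list=[24, 5, 4, 7, 1, 8, 6, 2] cursor@5
After 2 (insert_before(11)): list=[24, 11, 5, 4, 7, 1, 8, 6, 2] cursor@5
After 3 (next): list=[24, 11, 5, 4, 7, 1, 8, 6, 2] cursor@4
After 4 (delete_current): list=[24, 11, 5, 7, 1, 8, 6, 2] cursor@7
After 5 (insert_after(15)): list=[24, 11, 5, 7, 15, 1, 8, 6, 2] cursor@7
After 6 (prev): list=[24, 11, 5, 7, 15, 1, 8, 6, 2] cursor@5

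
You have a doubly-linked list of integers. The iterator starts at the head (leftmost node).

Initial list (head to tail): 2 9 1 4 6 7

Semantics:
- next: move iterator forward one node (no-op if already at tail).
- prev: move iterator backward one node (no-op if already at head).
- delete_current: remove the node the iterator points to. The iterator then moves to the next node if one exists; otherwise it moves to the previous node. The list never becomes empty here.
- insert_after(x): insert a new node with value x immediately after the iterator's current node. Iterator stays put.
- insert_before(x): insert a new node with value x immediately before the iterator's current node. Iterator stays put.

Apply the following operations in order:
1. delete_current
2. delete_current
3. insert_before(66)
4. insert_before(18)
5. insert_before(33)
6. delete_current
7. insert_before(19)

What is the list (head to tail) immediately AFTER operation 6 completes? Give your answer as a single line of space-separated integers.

Answer: 66 18 33 4 6 7

Derivation:
After 1 (delete_current): list=[9, 1, 4, 6, 7] cursor@9
After 2 (delete_current): list=[1, 4, 6, 7] cursor@1
After 3 (insert_before(66)): list=[66, 1, 4, 6, 7] cursor@1
After 4 (insert_before(18)): list=[66, 18, 1, 4, 6, 7] cursor@1
After 5 (insert_before(33)): list=[66, 18, 33, 1, 4, 6, 7] cursor@1
After 6 (delete_current): list=[66, 18, 33, 4, 6, 7] cursor@4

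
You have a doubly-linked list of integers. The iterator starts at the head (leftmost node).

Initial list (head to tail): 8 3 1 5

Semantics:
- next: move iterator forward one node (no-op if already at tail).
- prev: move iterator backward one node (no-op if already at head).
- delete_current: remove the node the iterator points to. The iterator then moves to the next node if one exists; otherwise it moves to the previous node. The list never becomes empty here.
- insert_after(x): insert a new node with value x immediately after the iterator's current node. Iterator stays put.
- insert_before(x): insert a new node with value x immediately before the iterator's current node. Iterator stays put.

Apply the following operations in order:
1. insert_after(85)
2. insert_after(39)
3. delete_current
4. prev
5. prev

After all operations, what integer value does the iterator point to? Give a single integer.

Answer: 39

Derivation:
After 1 (insert_after(85)): list=[8, 85, 3, 1, 5] cursor@8
After 2 (insert_after(39)): list=[8, 39, 85, 3, 1, 5] cursor@8
After 3 (delete_current): list=[39, 85, 3, 1, 5] cursor@39
After 4 (prev): list=[39, 85, 3, 1, 5] cursor@39
After 5 (prev): list=[39, 85, 3, 1, 5] cursor@39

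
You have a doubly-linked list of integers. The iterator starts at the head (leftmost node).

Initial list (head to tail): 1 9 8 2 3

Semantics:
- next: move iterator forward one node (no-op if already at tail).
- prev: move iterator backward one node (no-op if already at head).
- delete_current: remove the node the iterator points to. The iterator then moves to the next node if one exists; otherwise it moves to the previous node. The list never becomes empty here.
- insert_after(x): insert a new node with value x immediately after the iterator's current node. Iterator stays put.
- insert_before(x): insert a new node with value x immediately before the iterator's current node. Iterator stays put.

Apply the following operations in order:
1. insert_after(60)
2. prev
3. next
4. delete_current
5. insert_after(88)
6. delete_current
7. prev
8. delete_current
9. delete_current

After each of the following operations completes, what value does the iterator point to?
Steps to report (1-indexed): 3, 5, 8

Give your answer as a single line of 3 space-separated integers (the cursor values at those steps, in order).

Answer: 60 9 88

Derivation:
After 1 (insert_after(60)): list=[1, 60, 9, 8, 2, 3] cursor@1
After 2 (prev): list=[1, 60, 9, 8, 2, 3] cursor@1
After 3 (next): list=[1, 60, 9, 8, 2, 3] cursor@60
After 4 (delete_current): list=[1, 9, 8, 2, 3] cursor@9
After 5 (insert_after(88)): list=[1, 9, 88, 8, 2, 3] cursor@9
After 6 (delete_current): list=[1, 88, 8, 2, 3] cursor@88
After 7 (prev): list=[1, 88, 8, 2, 3] cursor@1
After 8 (delete_current): list=[88, 8, 2, 3] cursor@88
After 9 (delete_current): list=[8, 2, 3] cursor@8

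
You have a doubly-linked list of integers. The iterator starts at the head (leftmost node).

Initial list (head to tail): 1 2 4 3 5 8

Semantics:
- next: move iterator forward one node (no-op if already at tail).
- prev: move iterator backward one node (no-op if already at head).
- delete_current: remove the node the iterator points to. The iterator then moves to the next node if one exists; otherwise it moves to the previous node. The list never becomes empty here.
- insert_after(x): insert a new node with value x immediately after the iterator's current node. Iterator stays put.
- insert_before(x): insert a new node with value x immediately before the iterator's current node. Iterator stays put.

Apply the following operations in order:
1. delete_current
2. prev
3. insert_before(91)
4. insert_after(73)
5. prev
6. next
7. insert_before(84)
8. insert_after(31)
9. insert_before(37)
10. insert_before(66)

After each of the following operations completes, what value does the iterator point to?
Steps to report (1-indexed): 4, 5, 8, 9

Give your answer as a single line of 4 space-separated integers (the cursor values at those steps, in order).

After 1 (delete_current): list=[2, 4, 3, 5, 8] cursor@2
After 2 (prev): list=[2, 4, 3, 5, 8] cursor@2
After 3 (insert_before(91)): list=[91, 2, 4, 3, 5, 8] cursor@2
After 4 (insert_after(73)): list=[91, 2, 73, 4, 3, 5, 8] cursor@2
After 5 (prev): list=[91, 2, 73, 4, 3, 5, 8] cursor@91
After 6 (next): list=[91, 2, 73, 4, 3, 5, 8] cursor@2
After 7 (insert_before(84)): list=[91, 84, 2, 73, 4, 3, 5, 8] cursor@2
After 8 (insert_after(31)): list=[91, 84, 2, 31, 73, 4, 3, 5, 8] cursor@2
After 9 (insert_before(37)): list=[91, 84, 37, 2, 31, 73, 4, 3, 5, 8] cursor@2
After 10 (insert_before(66)): list=[91, 84, 37, 66, 2, 31, 73, 4, 3, 5, 8] cursor@2

Answer: 2 91 2 2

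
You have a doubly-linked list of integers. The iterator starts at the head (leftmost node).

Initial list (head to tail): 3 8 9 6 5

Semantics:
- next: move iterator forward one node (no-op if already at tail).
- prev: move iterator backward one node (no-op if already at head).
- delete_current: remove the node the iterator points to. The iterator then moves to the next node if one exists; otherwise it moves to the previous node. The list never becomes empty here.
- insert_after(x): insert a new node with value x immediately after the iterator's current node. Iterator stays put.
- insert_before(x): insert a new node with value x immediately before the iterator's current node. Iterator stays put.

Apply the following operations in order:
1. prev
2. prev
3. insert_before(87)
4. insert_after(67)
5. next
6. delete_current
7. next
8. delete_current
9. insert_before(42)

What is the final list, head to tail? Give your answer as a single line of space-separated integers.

After 1 (prev): list=[3, 8, 9, 6, 5] cursor@3
After 2 (prev): list=[3, 8, 9, 6, 5] cursor@3
After 3 (insert_before(87)): list=[87, 3, 8, 9, 6, 5] cursor@3
After 4 (insert_after(67)): list=[87, 3, 67, 8, 9, 6, 5] cursor@3
After 5 (next): list=[87, 3, 67, 8, 9, 6, 5] cursor@67
After 6 (delete_current): list=[87, 3, 8, 9, 6, 5] cursor@8
After 7 (next): list=[87, 3, 8, 9, 6, 5] cursor@9
After 8 (delete_current): list=[87, 3, 8, 6, 5] cursor@6
After 9 (insert_before(42)): list=[87, 3, 8, 42, 6, 5] cursor@6

Answer: 87 3 8 42 6 5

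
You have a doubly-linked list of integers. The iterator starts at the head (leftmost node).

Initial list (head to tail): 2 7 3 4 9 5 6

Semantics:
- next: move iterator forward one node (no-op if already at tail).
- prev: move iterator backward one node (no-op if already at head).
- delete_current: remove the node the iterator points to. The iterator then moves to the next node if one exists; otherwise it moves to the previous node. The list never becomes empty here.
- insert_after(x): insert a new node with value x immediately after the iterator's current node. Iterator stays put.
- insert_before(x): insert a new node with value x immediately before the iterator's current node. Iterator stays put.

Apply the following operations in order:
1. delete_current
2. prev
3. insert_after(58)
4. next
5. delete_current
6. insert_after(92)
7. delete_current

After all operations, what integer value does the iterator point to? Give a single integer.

After 1 (delete_current): list=[7, 3, 4, 9, 5, 6] cursor@7
After 2 (prev): list=[7, 3, 4, 9, 5, 6] cursor@7
After 3 (insert_after(58)): list=[7, 58, 3, 4, 9, 5, 6] cursor@7
After 4 (next): list=[7, 58, 3, 4, 9, 5, 6] cursor@58
After 5 (delete_current): list=[7, 3, 4, 9, 5, 6] cursor@3
After 6 (insert_after(92)): list=[7, 3, 92, 4, 9, 5, 6] cursor@3
After 7 (delete_current): list=[7, 92, 4, 9, 5, 6] cursor@92

Answer: 92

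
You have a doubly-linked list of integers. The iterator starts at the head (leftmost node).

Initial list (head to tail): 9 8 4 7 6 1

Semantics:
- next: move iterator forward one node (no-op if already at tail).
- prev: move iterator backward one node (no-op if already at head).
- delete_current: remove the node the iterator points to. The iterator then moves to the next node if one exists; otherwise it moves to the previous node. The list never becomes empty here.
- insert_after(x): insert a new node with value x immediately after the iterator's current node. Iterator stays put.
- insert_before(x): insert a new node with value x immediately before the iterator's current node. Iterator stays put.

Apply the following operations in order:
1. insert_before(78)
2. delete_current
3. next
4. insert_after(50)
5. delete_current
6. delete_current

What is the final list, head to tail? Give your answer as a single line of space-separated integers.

After 1 (insert_before(78)): list=[78, 9, 8, 4, 7, 6, 1] cursor@9
After 2 (delete_current): list=[78, 8, 4, 7, 6, 1] cursor@8
After 3 (next): list=[78, 8, 4, 7, 6, 1] cursor@4
After 4 (insert_after(50)): list=[78, 8, 4, 50, 7, 6, 1] cursor@4
After 5 (delete_current): list=[78, 8, 50, 7, 6, 1] cursor@50
After 6 (delete_current): list=[78, 8, 7, 6, 1] cursor@7

Answer: 78 8 7 6 1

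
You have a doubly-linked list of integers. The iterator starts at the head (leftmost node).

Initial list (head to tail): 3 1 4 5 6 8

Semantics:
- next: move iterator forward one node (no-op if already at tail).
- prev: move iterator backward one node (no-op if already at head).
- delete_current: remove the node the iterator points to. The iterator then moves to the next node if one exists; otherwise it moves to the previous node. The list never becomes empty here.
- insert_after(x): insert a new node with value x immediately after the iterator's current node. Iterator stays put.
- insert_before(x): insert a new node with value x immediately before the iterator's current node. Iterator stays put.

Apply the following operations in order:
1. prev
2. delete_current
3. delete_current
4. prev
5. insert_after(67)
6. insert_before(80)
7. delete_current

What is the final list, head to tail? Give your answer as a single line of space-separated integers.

Answer: 80 67 5 6 8

Derivation:
After 1 (prev): list=[3, 1, 4, 5, 6, 8] cursor@3
After 2 (delete_current): list=[1, 4, 5, 6, 8] cursor@1
After 3 (delete_current): list=[4, 5, 6, 8] cursor@4
After 4 (prev): list=[4, 5, 6, 8] cursor@4
After 5 (insert_after(67)): list=[4, 67, 5, 6, 8] cursor@4
After 6 (insert_before(80)): list=[80, 4, 67, 5, 6, 8] cursor@4
After 7 (delete_current): list=[80, 67, 5, 6, 8] cursor@67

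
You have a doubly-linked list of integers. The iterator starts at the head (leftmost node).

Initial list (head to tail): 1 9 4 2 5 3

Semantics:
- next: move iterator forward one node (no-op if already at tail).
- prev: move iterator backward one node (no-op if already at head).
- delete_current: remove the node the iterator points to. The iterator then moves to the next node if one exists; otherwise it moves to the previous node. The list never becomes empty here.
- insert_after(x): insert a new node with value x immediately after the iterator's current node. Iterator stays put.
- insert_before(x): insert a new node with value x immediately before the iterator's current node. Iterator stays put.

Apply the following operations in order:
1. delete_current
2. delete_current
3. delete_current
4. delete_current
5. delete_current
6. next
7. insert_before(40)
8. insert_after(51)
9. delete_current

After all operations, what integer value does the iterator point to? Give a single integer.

After 1 (delete_current): list=[9, 4, 2, 5, 3] cursor@9
After 2 (delete_current): list=[4, 2, 5, 3] cursor@4
After 3 (delete_current): list=[2, 5, 3] cursor@2
After 4 (delete_current): list=[5, 3] cursor@5
After 5 (delete_current): list=[3] cursor@3
After 6 (next): list=[3] cursor@3
After 7 (insert_before(40)): list=[40, 3] cursor@3
After 8 (insert_after(51)): list=[40, 3, 51] cursor@3
After 9 (delete_current): list=[40, 51] cursor@51

Answer: 51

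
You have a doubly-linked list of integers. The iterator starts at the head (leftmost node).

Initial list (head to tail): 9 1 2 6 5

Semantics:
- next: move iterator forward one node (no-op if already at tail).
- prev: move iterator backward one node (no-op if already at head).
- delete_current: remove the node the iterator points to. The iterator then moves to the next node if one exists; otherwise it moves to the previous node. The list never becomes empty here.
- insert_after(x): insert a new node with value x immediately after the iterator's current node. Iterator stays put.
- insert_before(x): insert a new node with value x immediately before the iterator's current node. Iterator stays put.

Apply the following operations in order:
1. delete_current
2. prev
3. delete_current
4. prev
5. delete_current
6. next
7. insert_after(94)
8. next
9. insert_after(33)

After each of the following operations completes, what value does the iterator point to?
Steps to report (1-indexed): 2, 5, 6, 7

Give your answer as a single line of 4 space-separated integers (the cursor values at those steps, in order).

After 1 (delete_current): list=[1, 2, 6, 5] cursor@1
After 2 (prev): list=[1, 2, 6, 5] cursor@1
After 3 (delete_current): list=[2, 6, 5] cursor@2
After 4 (prev): list=[2, 6, 5] cursor@2
After 5 (delete_current): list=[6, 5] cursor@6
After 6 (next): list=[6, 5] cursor@5
After 7 (insert_after(94)): list=[6, 5, 94] cursor@5
After 8 (next): list=[6, 5, 94] cursor@94
After 9 (insert_after(33)): list=[6, 5, 94, 33] cursor@94

Answer: 1 6 5 5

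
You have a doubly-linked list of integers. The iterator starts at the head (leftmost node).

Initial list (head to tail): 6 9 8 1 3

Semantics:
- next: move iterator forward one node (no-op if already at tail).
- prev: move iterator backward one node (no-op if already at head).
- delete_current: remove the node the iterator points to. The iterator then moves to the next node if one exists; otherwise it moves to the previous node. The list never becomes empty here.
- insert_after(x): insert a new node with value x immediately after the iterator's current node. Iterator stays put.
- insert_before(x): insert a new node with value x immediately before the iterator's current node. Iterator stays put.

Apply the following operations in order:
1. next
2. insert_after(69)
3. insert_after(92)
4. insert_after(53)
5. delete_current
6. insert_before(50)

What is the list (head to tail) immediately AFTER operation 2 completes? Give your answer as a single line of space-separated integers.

Answer: 6 9 69 8 1 3

Derivation:
After 1 (next): list=[6, 9, 8, 1, 3] cursor@9
After 2 (insert_after(69)): list=[6, 9, 69, 8, 1, 3] cursor@9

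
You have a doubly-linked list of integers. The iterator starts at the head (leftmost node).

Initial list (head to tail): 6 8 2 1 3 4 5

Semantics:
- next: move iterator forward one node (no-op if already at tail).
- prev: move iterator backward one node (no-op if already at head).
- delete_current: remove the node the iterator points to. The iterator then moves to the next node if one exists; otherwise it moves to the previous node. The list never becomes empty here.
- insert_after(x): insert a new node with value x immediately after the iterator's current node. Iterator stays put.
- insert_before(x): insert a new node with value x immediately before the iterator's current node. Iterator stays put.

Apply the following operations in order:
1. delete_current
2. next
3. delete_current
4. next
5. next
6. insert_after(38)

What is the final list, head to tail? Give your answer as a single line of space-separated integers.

After 1 (delete_current): list=[8, 2, 1, 3, 4, 5] cursor@8
After 2 (next): list=[8, 2, 1, 3, 4, 5] cursor@2
After 3 (delete_current): list=[8, 1, 3, 4, 5] cursor@1
After 4 (next): list=[8, 1, 3, 4, 5] cursor@3
After 5 (next): list=[8, 1, 3, 4, 5] cursor@4
After 6 (insert_after(38)): list=[8, 1, 3, 4, 38, 5] cursor@4

Answer: 8 1 3 4 38 5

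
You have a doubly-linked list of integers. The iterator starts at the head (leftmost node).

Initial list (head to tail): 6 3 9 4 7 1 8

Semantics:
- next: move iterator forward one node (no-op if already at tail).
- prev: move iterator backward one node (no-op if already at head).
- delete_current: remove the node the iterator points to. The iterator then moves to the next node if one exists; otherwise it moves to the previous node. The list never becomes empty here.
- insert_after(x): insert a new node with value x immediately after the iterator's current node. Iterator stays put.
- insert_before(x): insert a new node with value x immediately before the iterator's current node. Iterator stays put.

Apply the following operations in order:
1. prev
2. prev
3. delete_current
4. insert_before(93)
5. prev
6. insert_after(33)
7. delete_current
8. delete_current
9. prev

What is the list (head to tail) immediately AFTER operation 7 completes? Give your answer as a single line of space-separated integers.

Answer: 33 3 9 4 7 1 8

Derivation:
After 1 (prev): list=[6, 3, 9, 4, 7, 1, 8] cursor@6
After 2 (prev): list=[6, 3, 9, 4, 7, 1, 8] cursor@6
After 3 (delete_current): list=[3, 9, 4, 7, 1, 8] cursor@3
After 4 (insert_before(93)): list=[93, 3, 9, 4, 7, 1, 8] cursor@3
After 5 (prev): list=[93, 3, 9, 4, 7, 1, 8] cursor@93
After 6 (insert_after(33)): list=[93, 33, 3, 9, 4, 7, 1, 8] cursor@93
After 7 (delete_current): list=[33, 3, 9, 4, 7, 1, 8] cursor@33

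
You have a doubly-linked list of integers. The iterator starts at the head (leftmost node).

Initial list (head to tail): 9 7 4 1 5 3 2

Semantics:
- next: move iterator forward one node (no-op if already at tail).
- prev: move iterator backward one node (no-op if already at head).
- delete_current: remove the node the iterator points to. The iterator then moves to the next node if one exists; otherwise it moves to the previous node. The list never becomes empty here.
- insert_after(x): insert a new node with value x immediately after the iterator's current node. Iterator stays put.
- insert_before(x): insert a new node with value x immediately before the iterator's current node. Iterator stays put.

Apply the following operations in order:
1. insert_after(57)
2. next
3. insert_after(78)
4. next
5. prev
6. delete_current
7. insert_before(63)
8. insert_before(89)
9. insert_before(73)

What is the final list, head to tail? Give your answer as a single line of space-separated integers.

After 1 (insert_after(57)): list=[9, 57, 7, 4, 1, 5, 3, 2] cursor@9
After 2 (next): list=[9, 57, 7, 4, 1, 5, 3, 2] cursor@57
After 3 (insert_after(78)): list=[9, 57, 78, 7, 4, 1, 5, 3, 2] cursor@57
After 4 (next): list=[9, 57, 78, 7, 4, 1, 5, 3, 2] cursor@78
After 5 (prev): list=[9, 57, 78, 7, 4, 1, 5, 3, 2] cursor@57
After 6 (delete_current): list=[9, 78, 7, 4, 1, 5, 3, 2] cursor@78
After 7 (insert_before(63)): list=[9, 63, 78, 7, 4, 1, 5, 3, 2] cursor@78
After 8 (insert_before(89)): list=[9, 63, 89, 78, 7, 4, 1, 5, 3, 2] cursor@78
After 9 (insert_before(73)): list=[9, 63, 89, 73, 78, 7, 4, 1, 5, 3, 2] cursor@78

Answer: 9 63 89 73 78 7 4 1 5 3 2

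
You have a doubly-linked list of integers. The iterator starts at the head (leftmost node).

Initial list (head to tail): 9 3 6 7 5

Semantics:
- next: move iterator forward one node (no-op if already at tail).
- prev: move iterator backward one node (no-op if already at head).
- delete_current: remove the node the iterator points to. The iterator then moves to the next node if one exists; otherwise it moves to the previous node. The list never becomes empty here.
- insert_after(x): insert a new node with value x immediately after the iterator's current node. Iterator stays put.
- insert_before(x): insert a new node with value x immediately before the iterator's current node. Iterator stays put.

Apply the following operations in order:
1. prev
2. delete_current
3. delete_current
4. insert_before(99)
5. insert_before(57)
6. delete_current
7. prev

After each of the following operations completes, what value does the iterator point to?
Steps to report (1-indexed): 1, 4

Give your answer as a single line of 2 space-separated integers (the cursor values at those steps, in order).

Answer: 9 6

Derivation:
After 1 (prev): list=[9, 3, 6, 7, 5] cursor@9
After 2 (delete_current): list=[3, 6, 7, 5] cursor@3
After 3 (delete_current): list=[6, 7, 5] cursor@6
After 4 (insert_before(99)): list=[99, 6, 7, 5] cursor@6
After 5 (insert_before(57)): list=[99, 57, 6, 7, 5] cursor@6
After 6 (delete_current): list=[99, 57, 7, 5] cursor@7
After 7 (prev): list=[99, 57, 7, 5] cursor@57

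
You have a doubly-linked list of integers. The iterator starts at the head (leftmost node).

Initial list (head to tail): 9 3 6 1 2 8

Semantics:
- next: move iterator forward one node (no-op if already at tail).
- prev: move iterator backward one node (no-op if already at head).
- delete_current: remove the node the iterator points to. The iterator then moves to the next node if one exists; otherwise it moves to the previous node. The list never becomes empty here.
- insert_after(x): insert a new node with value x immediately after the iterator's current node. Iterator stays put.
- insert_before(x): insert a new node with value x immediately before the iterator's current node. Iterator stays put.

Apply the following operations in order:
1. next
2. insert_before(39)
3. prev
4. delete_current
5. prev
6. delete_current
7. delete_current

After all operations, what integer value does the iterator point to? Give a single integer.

After 1 (next): list=[9, 3, 6, 1, 2, 8] cursor@3
After 2 (insert_before(39)): list=[9, 39, 3, 6, 1, 2, 8] cursor@3
After 3 (prev): list=[9, 39, 3, 6, 1, 2, 8] cursor@39
After 4 (delete_current): list=[9, 3, 6, 1, 2, 8] cursor@3
After 5 (prev): list=[9, 3, 6, 1, 2, 8] cursor@9
After 6 (delete_current): list=[3, 6, 1, 2, 8] cursor@3
After 7 (delete_current): list=[6, 1, 2, 8] cursor@6

Answer: 6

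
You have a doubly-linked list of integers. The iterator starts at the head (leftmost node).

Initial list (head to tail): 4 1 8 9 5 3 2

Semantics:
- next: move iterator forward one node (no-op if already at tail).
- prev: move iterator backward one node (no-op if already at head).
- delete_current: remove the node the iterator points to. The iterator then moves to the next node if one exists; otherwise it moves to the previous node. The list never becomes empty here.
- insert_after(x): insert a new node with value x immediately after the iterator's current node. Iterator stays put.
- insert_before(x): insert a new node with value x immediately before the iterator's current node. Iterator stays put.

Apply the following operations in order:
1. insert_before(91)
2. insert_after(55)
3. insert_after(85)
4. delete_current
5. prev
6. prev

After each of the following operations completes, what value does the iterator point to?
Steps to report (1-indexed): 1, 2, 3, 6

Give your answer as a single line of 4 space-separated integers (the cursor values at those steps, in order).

Answer: 4 4 4 91

Derivation:
After 1 (insert_before(91)): list=[91, 4, 1, 8, 9, 5, 3, 2] cursor@4
After 2 (insert_after(55)): list=[91, 4, 55, 1, 8, 9, 5, 3, 2] cursor@4
After 3 (insert_after(85)): list=[91, 4, 85, 55, 1, 8, 9, 5, 3, 2] cursor@4
After 4 (delete_current): list=[91, 85, 55, 1, 8, 9, 5, 3, 2] cursor@85
After 5 (prev): list=[91, 85, 55, 1, 8, 9, 5, 3, 2] cursor@91
After 6 (prev): list=[91, 85, 55, 1, 8, 9, 5, 3, 2] cursor@91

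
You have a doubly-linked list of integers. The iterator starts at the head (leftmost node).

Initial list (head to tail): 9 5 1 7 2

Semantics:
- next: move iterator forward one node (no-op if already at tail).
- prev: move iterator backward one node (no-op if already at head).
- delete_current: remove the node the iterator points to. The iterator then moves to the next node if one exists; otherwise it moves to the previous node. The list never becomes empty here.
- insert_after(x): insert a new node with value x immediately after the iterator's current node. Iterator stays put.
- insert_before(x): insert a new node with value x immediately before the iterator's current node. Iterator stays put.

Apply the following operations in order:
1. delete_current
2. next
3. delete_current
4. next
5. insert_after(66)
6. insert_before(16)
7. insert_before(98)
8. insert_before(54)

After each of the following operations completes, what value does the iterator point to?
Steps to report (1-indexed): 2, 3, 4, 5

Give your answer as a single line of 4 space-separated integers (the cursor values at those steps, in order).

After 1 (delete_current): list=[5, 1, 7, 2] cursor@5
After 2 (next): list=[5, 1, 7, 2] cursor@1
After 3 (delete_current): list=[5, 7, 2] cursor@7
After 4 (next): list=[5, 7, 2] cursor@2
After 5 (insert_after(66)): list=[5, 7, 2, 66] cursor@2
After 6 (insert_before(16)): list=[5, 7, 16, 2, 66] cursor@2
After 7 (insert_before(98)): list=[5, 7, 16, 98, 2, 66] cursor@2
After 8 (insert_before(54)): list=[5, 7, 16, 98, 54, 2, 66] cursor@2

Answer: 1 7 2 2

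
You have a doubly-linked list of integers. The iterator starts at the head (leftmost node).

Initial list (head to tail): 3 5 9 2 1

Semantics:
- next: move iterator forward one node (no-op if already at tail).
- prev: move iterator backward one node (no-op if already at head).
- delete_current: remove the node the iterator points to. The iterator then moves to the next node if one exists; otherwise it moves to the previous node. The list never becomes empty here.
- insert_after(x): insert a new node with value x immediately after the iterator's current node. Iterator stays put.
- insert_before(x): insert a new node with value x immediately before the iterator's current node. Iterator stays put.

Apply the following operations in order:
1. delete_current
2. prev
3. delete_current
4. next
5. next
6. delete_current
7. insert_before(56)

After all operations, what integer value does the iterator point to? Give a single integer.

Answer: 2

Derivation:
After 1 (delete_current): list=[5, 9, 2, 1] cursor@5
After 2 (prev): list=[5, 9, 2, 1] cursor@5
After 3 (delete_current): list=[9, 2, 1] cursor@9
After 4 (next): list=[9, 2, 1] cursor@2
After 5 (next): list=[9, 2, 1] cursor@1
After 6 (delete_current): list=[9, 2] cursor@2
After 7 (insert_before(56)): list=[9, 56, 2] cursor@2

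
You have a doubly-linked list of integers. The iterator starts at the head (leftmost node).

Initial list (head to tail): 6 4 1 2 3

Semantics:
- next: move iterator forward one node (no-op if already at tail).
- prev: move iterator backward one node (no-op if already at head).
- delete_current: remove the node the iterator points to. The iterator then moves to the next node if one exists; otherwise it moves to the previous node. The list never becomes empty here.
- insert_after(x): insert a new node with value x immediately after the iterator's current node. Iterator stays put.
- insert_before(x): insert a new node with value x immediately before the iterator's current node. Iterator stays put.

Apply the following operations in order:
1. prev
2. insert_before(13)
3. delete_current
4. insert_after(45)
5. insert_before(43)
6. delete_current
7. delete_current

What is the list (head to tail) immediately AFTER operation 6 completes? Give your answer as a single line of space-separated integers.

After 1 (prev): list=[6, 4, 1, 2, 3] cursor@6
After 2 (insert_before(13)): list=[13, 6, 4, 1, 2, 3] cursor@6
After 3 (delete_current): list=[13, 4, 1, 2, 3] cursor@4
After 4 (insert_after(45)): list=[13, 4, 45, 1, 2, 3] cursor@4
After 5 (insert_before(43)): list=[13, 43, 4, 45, 1, 2, 3] cursor@4
After 6 (delete_current): list=[13, 43, 45, 1, 2, 3] cursor@45

Answer: 13 43 45 1 2 3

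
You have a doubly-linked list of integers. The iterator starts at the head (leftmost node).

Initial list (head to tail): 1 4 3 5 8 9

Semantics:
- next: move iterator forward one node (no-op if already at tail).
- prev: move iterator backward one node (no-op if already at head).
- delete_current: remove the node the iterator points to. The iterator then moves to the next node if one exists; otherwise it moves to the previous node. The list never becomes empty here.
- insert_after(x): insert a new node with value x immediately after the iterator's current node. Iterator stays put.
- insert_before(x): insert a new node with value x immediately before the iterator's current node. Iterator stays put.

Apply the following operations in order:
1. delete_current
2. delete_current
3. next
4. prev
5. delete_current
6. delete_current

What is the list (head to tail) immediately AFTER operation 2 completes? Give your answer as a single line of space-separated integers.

After 1 (delete_current): list=[4, 3, 5, 8, 9] cursor@4
After 2 (delete_current): list=[3, 5, 8, 9] cursor@3

Answer: 3 5 8 9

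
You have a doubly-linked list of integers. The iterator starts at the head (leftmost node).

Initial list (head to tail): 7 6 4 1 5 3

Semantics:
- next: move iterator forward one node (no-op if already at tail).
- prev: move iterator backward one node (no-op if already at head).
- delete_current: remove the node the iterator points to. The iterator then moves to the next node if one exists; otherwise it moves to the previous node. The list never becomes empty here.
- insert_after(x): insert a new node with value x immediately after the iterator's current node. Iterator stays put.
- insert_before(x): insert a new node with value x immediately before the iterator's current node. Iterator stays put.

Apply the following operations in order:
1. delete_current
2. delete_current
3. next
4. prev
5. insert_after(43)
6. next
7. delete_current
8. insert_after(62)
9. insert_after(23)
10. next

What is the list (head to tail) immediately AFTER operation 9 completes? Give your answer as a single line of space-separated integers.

After 1 (delete_current): list=[6, 4, 1, 5, 3] cursor@6
After 2 (delete_current): list=[4, 1, 5, 3] cursor@4
After 3 (next): list=[4, 1, 5, 3] cursor@1
After 4 (prev): list=[4, 1, 5, 3] cursor@4
After 5 (insert_after(43)): list=[4, 43, 1, 5, 3] cursor@4
After 6 (next): list=[4, 43, 1, 5, 3] cursor@43
After 7 (delete_current): list=[4, 1, 5, 3] cursor@1
After 8 (insert_after(62)): list=[4, 1, 62, 5, 3] cursor@1
After 9 (insert_after(23)): list=[4, 1, 23, 62, 5, 3] cursor@1

Answer: 4 1 23 62 5 3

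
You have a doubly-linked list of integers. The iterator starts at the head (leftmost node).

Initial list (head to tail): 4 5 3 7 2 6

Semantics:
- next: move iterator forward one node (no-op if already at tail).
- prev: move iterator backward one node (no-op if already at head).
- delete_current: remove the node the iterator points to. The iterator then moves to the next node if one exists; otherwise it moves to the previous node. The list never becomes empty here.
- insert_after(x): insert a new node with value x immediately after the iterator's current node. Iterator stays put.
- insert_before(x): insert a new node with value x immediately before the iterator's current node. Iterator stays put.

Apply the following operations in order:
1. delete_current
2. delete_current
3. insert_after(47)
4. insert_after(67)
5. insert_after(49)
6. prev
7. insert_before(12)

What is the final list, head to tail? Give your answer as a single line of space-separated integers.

Answer: 12 3 49 67 47 7 2 6

Derivation:
After 1 (delete_current): list=[5, 3, 7, 2, 6] cursor@5
After 2 (delete_current): list=[3, 7, 2, 6] cursor@3
After 3 (insert_after(47)): list=[3, 47, 7, 2, 6] cursor@3
After 4 (insert_after(67)): list=[3, 67, 47, 7, 2, 6] cursor@3
After 5 (insert_after(49)): list=[3, 49, 67, 47, 7, 2, 6] cursor@3
After 6 (prev): list=[3, 49, 67, 47, 7, 2, 6] cursor@3
After 7 (insert_before(12)): list=[12, 3, 49, 67, 47, 7, 2, 6] cursor@3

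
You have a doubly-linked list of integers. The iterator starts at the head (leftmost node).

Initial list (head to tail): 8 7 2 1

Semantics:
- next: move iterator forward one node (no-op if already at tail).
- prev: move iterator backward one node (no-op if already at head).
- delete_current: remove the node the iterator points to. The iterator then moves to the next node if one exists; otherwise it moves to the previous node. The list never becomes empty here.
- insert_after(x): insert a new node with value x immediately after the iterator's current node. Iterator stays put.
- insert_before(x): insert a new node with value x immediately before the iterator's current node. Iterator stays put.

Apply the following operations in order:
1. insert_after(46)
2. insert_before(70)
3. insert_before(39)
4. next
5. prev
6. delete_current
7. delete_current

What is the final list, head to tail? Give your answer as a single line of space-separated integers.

Answer: 70 39 7 2 1

Derivation:
After 1 (insert_after(46)): list=[8, 46, 7, 2, 1] cursor@8
After 2 (insert_before(70)): list=[70, 8, 46, 7, 2, 1] cursor@8
After 3 (insert_before(39)): list=[70, 39, 8, 46, 7, 2, 1] cursor@8
After 4 (next): list=[70, 39, 8, 46, 7, 2, 1] cursor@46
After 5 (prev): list=[70, 39, 8, 46, 7, 2, 1] cursor@8
After 6 (delete_current): list=[70, 39, 46, 7, 2, 1] cursor@46
After 7 (delete_current): list=[70, 39, 7, 2, 1] cursor@7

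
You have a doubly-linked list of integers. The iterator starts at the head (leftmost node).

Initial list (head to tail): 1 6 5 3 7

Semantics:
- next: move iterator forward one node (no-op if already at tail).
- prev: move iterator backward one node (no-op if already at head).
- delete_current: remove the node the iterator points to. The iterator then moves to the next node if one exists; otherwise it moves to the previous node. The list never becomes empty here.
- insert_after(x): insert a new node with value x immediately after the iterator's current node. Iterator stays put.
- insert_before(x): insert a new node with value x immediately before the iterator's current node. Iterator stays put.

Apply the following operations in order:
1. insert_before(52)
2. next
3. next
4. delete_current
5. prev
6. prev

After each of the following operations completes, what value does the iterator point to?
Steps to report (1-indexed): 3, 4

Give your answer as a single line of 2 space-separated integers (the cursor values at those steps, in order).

After 1 (insert_before(52)): list=[52, 1, 6, 5, 3, 7] cursor@1
After 2 (next): list=[52, 1, 6, 5, 3, 7] cursor@6
After 3 (next): list=[52, 1, 6, 5, 3, 7] cursor@5
After 4 (delete_current): list=[52, 1, 6, 3, 7] cursor@3
After 5 (prev): list=[52, 1, 6, 3, 7] cursor@6
After 6 (prev): list=[52, 1, 6, 3, 7] cursor@1

Answer: 5 3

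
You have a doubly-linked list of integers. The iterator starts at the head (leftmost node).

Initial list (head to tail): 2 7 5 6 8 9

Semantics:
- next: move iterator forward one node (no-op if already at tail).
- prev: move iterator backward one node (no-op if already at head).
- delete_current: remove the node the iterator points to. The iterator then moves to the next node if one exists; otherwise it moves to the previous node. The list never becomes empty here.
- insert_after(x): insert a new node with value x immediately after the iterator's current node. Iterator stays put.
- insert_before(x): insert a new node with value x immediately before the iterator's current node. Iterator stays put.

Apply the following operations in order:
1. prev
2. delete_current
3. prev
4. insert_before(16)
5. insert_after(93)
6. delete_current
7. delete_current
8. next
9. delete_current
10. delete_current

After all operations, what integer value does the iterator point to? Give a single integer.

Answer: 9

Derivation:
After 1 (prev): list=[2, 7, 5, 6, 8, 9] cursor@2
After 2 (delete_current): list=[7, 5, 6, 8, 9] cursor@7
After 3 (prev): list=[7, 5, 6, 8, 9] cursor@7
After 4 (insert_before(16)): list=[16, 7, 5, 6, 8, 9] cursor@7
After 5 (insert_after(93)): list=[16, 7, 93, 5, 6, 8, 9] cursor@7
After 6 (delete_current): list=[16, 93, 5, 6, 8, 9] cursor@93
After 7 (delete_current): list=[16, 5, 6, 8, 9] cursor@5
After 8 (next): list=[16, 5, 6, 8, 9] cursor@6
After 9 (delete_current): list=[16, 5, 8, 9] cursor@8
After 10 (delete_current): list=[16, 5, 9] cursor@9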